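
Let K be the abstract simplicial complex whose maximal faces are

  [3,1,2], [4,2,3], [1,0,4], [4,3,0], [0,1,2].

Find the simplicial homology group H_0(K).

Order the vertices as 0 < 1 < 2 < 3 < 4. Listing each simplex with vertices in this order, K has dimension 2 with simplices:

  0-simplices (5): [0], [1], [2], [3], [4]
  1-simplices (10): [0,1], [0,2], [0,3], [0,4], [1,2], [1,3], [1,4], [2,3], [2,4], [3,4]
  2-simplices (5): [0,1,2], [0,1,4], [0,3,4], [1,2,3], [2,3,4]

Hence C_0 ≅ Z^5, C_1 ≅ Z^10, C_2 ≅ Z^5.

Boundary ∂_1: C_1 → C_0 sends each edge [p,q] (with p < q) to q − p. For instance
  ∂[0,1] = [1] − [0].
This gives a 5×10 integer matrix of rank 4; reducing to Smith normal form yields diagonal entries (1,1,1,1).

Boundary ∂_2: C_2 → C_1 acts by ∂[p,q,r] = [q,r] − [p,r] + [p,q]. For instance
  ∂[2,3,4] = [3,4] − [2,4] + [2,3],
  ∂[0,3,4] = [3,4] − [0,4] + [0,3].
As a 10×5 matrix over Z this has rank 5, with invariant factors (1,1,1,1,1).

Computing H_k = (kernel of ∂_k) / (image of ∂_{k+1}):

  H_0: rank C_0 − rank ∂_1 = 5 − 4 = 1, and the invariant factors of ∂_1 are all 1, so H_0 = Z.

H_0 = Z.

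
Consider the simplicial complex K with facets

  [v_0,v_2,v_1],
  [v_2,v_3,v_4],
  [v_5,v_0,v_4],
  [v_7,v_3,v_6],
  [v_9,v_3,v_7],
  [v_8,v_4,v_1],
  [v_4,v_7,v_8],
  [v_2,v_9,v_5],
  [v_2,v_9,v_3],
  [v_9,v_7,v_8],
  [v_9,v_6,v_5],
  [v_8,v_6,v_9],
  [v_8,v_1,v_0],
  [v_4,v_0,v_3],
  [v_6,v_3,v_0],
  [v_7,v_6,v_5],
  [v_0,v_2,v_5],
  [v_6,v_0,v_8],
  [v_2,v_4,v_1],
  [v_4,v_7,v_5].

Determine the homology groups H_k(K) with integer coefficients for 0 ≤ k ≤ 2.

H_0 = Z,  H_1 = Z × Z/2,  H_2 = 0.

Take the total order v_0 < v_1 < v_2 < v_3 < v_4 < v_5 < v_6 < v_7 < v_8 < v_9 on the vertex set. Then K (dimension 2) consists of the simplices:

  0-simplices (10): [v_0], [v_1], [v_2], [v_3], [v_4], [v_5], [v_6], [v_7], [v_8], [v_9]
  1-simplices (30): (30 of them)
  2-simplices (20): (20 of them)

giving chain groups C_0 ≅ Z^10, C_1 ≅ Z^30, C_2 ≅ Z^20.

∂_1: C_1 → C_0 maps an edge to its endpoints' difference, ∂[p,q] = q − p. For instance
  ∂[v_5,v_9] = [v_9] − [v_5].
This gives a 10×30 integer matrix of rank 9; reducing to Smith normal form yields diagonal entries (1,1,1,1,1,1,1,1,1).

Boundary ∂_2: C_2 → C_1 maps a triangle to the signed sum of its edges. For instance
  ∂[v_3,v_7,v_9] = [v_7,v_9] − [v_3,v_9] + [v_3,v_7],
  ∂[v_1,v_4,v_8] = [v_4,v_8] − [v_1,v_8] + [v_1,v_4].
The 30×20 boundary matrix has rank 20 and Smith normal form diag(1,1,1,1,1,1,1,1,1,1,1,1,1,1,1,1,1,1,1,2).

From H_k ≅ ker(∂_k) / im(∂_{k+1}) we obtain:

  H_0: rank C_0 − rank ∂_1 = 10 − 9 = 1, and the invariant factors of ∂_1 are all 1, so H_0 = Z.
  H_1: rank ker ∂_1 − rank ∂_2 = (30 − 9) − 20 = 1, and ∂_2 has invariant factor 2 > 1, so H_1 = Z × Z/2.
  H_2: rank ker ∂_2 − rank ∂_3 = (20 − 20) − 0 = 0, and there is no ∂_3, so H_2 = 0.

As a check, the Euler characteristic is 10 − 30 + 20 = 0, which agrees with 1 − 1 + 0 = 0.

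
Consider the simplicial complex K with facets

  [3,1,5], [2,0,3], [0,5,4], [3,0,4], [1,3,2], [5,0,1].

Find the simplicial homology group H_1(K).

H_1 ≅ Z.

Take the total order 0 < 1 < 2 < 3 < 4 < 5 on the vertex set. Then K (dimension 2) consists of the simplices:

  0-simplices (6): [0], [1], [2], [3], [4], [5]
  1-simplices (12): [0,1], [0,2], [0,3], [0,4], [0,5], [1,2], [1,3], [1,5], [2,3], [3,4], [3,5], [4,5]
  2-simplices (6): [0,1,5], [0,2,3], [0,3,4], [0,4,5], [1,2,3], [1,3,5]

Hence C_0 ≅ Z^6, C_1 ≅ Z^12, C_2 ≅ Z^6.

Boundary ∂_1: C_1 → C_0 is given by ∂[p,q] = [q] − [p].
The resulting 6×12 matrix has rank 5, and its Smith normal form has invariant factors (1,1,1,1,1).

∂_2: C_2 → C_1 acts by ∂[p,q,r] = [q,r] − [p,r] + [p,q]. For instance
  ∂[0,3,4] = [3,4] − [0,4] + [0,3],
  ∂[1,3,5] = [3,5] − [1,5] + [1,3].
As a 12×6 matrix over Z this has rank 6, with invariant factors (1,1,1,1,1,1).

Computing H_k = (kernel of ∂_k) / (image of ∂_{k+1}):

  H_1: rank ker ∂_1 − rank ∂_2 = (12 − 5) − 6 = 1, and the invariant factors of ∂_2 are all 1, so H_1 ≅ Z.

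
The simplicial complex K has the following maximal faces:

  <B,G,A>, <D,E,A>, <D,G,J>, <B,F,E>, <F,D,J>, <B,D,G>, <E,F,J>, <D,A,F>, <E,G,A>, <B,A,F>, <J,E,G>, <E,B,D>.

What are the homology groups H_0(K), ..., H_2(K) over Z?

Order the vertices as A < B < D < E < F < G < J. Listing each simplex with vertices in this order, K has dimension 2 with simplices:

  0-simplices (7): A, B, D, E, F, G, J
  1-simplices (18): AB, AD, AE, AF, AG, BD, BE, BF, BG, DE, DF, DG, DJ, EF, EG, EJ, FJ, GJ
  2-simplices (12): ABF, ABG, ADE, ADF, AEG, BDE, BDG, BEF, DFJ, DGJ, EFJ, EGJ

Hence C_0 ≅ Z^7, C_1 ≅ Z^18, C_2 ≅ Z^12.

Boundary ∂_1: C_1 → C_0 is given by ∂[p,q] = [q] − [p]. For instance
  ∂AG = G − A.
As a 7×18 matrix over Z this has rank 6, with invariant factors (1,1,1,1,1,1).

Boundary ∂_2: C_2 → C_1 sends each 2-simplex [p,q,r] to [q,r] − [p,r] + [p,q]. For instance
  ∂AEG = EG − AG + AE,
  ∂BDE = DE − BE + BD.
As a 18×12 matrix over Z this has rank 12, with invariant factors (1,1,1,1,1,1,1,1,1,1,1,2).

From H_k ≅ ker(∂_k) / im(∂_{k+1}) we obtain:

  H_0: rank C_0 − rank ∂_1 = 7 − 6 = 1, and the invariant factors of ∂_1 are all 1, so H_0 ≅ Z.
  H_1: rank ker ∂_1 − rank ∂_2 = (18 − 6) − 12 = 0, and ∂_2 has invariant factor 2 > 1, so H_1 ≅ Z/2Z.
  H_2: rank ker ∂_2 − rank ∂_3 = (12 − 12) − 0 = 0, and there is no ∂_3, so H_2 ≅ 0.

As a check, the Euler characteristic is 7 − 18 + 12 = 1, which agrees with 1 − 0 + 0 = 1.
(K is a triangulation of the real projective plane RP^2.)

H_0 = Z,  H_1 = Z/2Z,  H_2 = 0.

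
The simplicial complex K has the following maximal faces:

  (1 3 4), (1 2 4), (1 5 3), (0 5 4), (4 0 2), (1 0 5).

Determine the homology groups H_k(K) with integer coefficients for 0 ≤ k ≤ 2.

H_0 ≅ Z,  H_1 ≅ Z,  H_2 = 0.

K has 6 vertices, 12 edges, 6 triangles.
rank ∂_0 = 0, rank ∂_1 = 5 ⇒ b_0 = 6 − 0 − 5 = 1; all invariant factors of ∂_1 are 1 so no torsion. So H_0 ≅ Z.
rank ∂_1 = 5, rank ∂_2 = 6 ⇒ b_1 = 12 − 5 − 6 = 1; all invariant factors of ∂_2 are 1 so no torsion. So H_1 ≅ Z.
rank ∂_2 = 6, rank ∂_3 = 0 ⇒ b_2 = 6 − 6 − 0 = 0. So H_2 ≅ 0.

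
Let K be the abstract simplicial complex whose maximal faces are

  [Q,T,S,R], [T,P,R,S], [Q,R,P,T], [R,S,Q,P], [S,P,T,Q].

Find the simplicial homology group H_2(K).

Take the total order P < Q < R < S < T on the vertex set. Then K (dimension 3) consists of the simplices:

  0-simplices (5): P, Q, R, S, T
  1-simplices (10): PQ, PR, PS, PT, QR, QS, QT, RS, RT, ST
  2-simplices (10): PQR, PQS, PQT, PRS, PRT, PST, QRS, QRT, QST, RST
  3-simplices (5): PQRS, PQRT, PQST, PRST, QRST

so the chain groups are C_0 ≅ Z^5, C_1 ≅ Z^10, C_2 ≅ Z^10, C_3 ≅ Z^5.

Boundary ∂_1: C_1 → C_0 is given by ∂[p,q] = [q] − [p]. For instance
  ∂QR = R − Q.
This gives a 5×10 integer matrix of rank 4; reducing to Smith normal form yields diagonal entries (1,1,1,1).

∂_2: C_2 → C_1 sends each 2-simplex [p,q,r] to [q,r] − [p,r] + [p,q]. For instance
  ∂QRS = RS − QS + QR,
  ∂PRS = RS − PS + PR.
The resulting 10×10 matrix has rank 6, and its Smith normal form has invariant factors (1,1,1,1,1,1).

Boundary ∂_3: C_3 → C_2 sends each 3-simplex σ to the alternating sum Σ_i (−1)^i (σ with its i-th vertex removed). For instance
  ∂PQST = QST − PST + PQT − PQS,
  ∂PQRS = QRS − PRS + PQS − PQR.
As a 10×5 matrix over Z this has rank 4, with invariant factors (1,1,1,1).

Computing H_k = (kernel of ∂_k) / (image of ∂_{k+1}):

  H_2: rank ker ∂_2 − rank ∂_3 = (10 − 6) − 4 = 0, and the invariant factors of ∂_3 are all 1, so H_2 = 0.

H_2 = 0.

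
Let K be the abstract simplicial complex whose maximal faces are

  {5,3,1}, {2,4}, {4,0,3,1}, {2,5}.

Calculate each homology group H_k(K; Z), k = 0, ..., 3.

Take the total order 0 < 1 < 2 < 3 < 4 < 5 on the vertex set. Then K (dimension 3) consists of the simplices:

  0-simplices (6): [0], [1], [2], [3], [4], [5]
  1-simplices (10): [0,1], [0,3], [0,4], [1,3], [1,4], [1,5], [2,4], [2,5], [3,4], [3,5]
  2-simplices (5): [0,1,3], [0,1,4], [0,3,4], [1,3,4], [1,3,5]
  3-simplices (1): [0,1,3,4]

Hence C_0 ≅ Z^6, C_1 ≅ Z^10, C_2 ≅ Z^5, C_3 ≅ Z^1.

∂_1: C_1 → C_0 maps an edge to its endpoints' difference, ∂[p,q] = q − p. For instance
  ∂[2,5] = [5] − [2].
As a 6×10 matrix over Z this has rank 5, with invariant factors (1,1,1,1,1).

∂_2: C_2 → C_1 acts by ∂[p,q,r] = [q,r] − [p,r] + [p,q]. For instance
  ∂[0,1,4] = [1,4] − [0,4] + [0,1],
  ∂[0,3,4] = [3,4] − [0,4] + [0,3].
As a 10×5 matrix over Z this has rank 4, with invariant factors (1,1,1,1).

Boundary ∂_3: C_3 → C_2 sends each 3-simplex σ to the alternating sum Σ_i (−1)^i (σ with its i-th vertex removed). For instance
  ∂[0,1,3,4] = [1,3,4] − [0,3,4] + [0,1,4] − [0,1,3].
This gives a 5×1 integer matrix of rank 1; reducing to Smith normal form yields diagonal entries (1).

Computing H_k = (kernel of ∂_k) / (image of ∂_{k+1}):

  H_0: rank C_0 − rank ∂_1 = 6 − 5 = 1, and the invariant factors of ∂_1 are all 1, so H_0 ≅ Z.
  H_1: rank ker ∂_1 − rank ∂_2 = (10 − 5) − 4 = 1, and the invariant factors of ∂_2 are all 1, so H_1 ≅ Z.
  H_2: rank ker ∂_2 − rank ∂_3 = (5 − 4) − 1 = 0, and the invariant factors of ∂_3 are all 1, so H_2 ≅ 0.
  H_3: rank ker ∂_3 − rank ∂_4 = (1 − 1) − 0 = 0, and there is no ∂_4, so H_3 ≅ 0.

H_0 = Z,  H_1 = Z,  H_2 = 0,  H_3 = 0.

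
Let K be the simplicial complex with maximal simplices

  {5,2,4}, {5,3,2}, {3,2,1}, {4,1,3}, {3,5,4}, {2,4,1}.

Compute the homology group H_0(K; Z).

H_0 = Z.

K has 5 vertices, 9 edges, 6 triangles.
rank ∂_0 = 0, rank ∂_1 = 4 ⇒ b_0 = 5 − 0 − 4 = 1; all invariant factors of ∂_1 are 1 so no torsion. So H_0 = Z.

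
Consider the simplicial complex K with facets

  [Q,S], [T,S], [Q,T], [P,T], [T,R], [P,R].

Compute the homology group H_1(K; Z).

We work with the vertex ordering P < Q < R < S < T. The simplices of K, each written with vertices in increasing order, are:

  0-simplices (5): P, Q, R, S, T
  1-simplices (6): PR, PT, QS, QT, RT, ST

so the chain groups are C_0 ≅ Z^5, C_1 ≅ Z^6.

The boundary map ∂_1: C_1 → C_0 sends each edge [p,q] (with p < q) to q − p. For instance
  ∂ST = T − S.
The 5×6 boundary matrix has rank 4 and Smith normal form diag(1,1,1,1).

Now H_k = ker ∂_k / im ∂_{k+1}, so:

  H_1: rank ker ∂_1 − rank ∂_2 = (6 − 4) − 0 = 2, and there is no ∂_2, so H_1 ≅ Z^2.

(K is a triangulation of a wedge of 2 circles.)

H_1 ≅ Z^2.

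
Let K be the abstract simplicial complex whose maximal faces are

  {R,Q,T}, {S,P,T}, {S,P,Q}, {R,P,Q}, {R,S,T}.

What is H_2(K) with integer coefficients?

Order the vertices as P < Q < R < S < T. Listing each simplex with vertices in this order, K has dimension 2 with simplices:

  0-simplices (5): P, Q, R, S, T
  1-simplices (10): PQ, PR, PS, PT, QR, QS, QT, RS, RT, ST
  2-simplices (5): PQR, PQS, PST, QRT, RST

giving chain groups C_0 ≅ Z^5, C_1 ≅ Z^10, C_2 ≅ Z^5.

Boundary ∂_1: C_1 → C_0 is given by ∂[p,q] = [q] − [p]. For instance
  ∂QT = T − Q.
As a 5×10 matrix over Z this has rank 4, with invariant factors (1,1,1,1).

∂_2: C_2 → C_1 sends each 2-simplex [p,q,r] to [q,r] − [p,r] + [p,q]. For instance
  ∂PQR = QR − PR + PQ,
  ∂PQS = QS − PS + PQ.
This gives a 10×5 integer matrix of rank 5; reducing to Smith normal form yields diagonal entries (1,1,1,1,1).

From H_k ≅ ker(∂_k) / im(∂_{k+1}) we obtain:

  H_2: rank ker ∂_2 − rank ∂_3 = (5 − 5) − 0 = 0, and there is no ∂_3, so H_2 = 0.

H_2 ≅ 0.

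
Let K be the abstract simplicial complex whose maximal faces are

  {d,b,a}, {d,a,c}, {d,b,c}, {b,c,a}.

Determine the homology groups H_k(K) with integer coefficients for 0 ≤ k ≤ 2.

H_0 ≅ Z,  H_1 = 0,  H_2 ≅ Z.

Order the vertices as a < b < c < d. Listing each simplex with vertices in this order, K has dimension 2 with simplices:

  0-simplices (4): a, b, c, d
  1-simplices (6): ab, ac, ad, bc, bd, cd
  2-simplices (4): abc, abd, acd, bcd

Hence C_0 ≅ Z^4, C_1 ≅ Z^6, C_2 ≅ Z^4.

The boundary map ∂_1: C_1 → C_0 maps an edge to its endpoints' difference, ∂[p,q] = q − p. For instance
  ∂ad = d − a.
The resulting 4×6 matrix has rank 3, and its Smith normal form has invariant factors (1,1,1).

The boundary map ∂_2: C_2 → C_1 sends each 2-simplex [p,q,r] to [q,r] − [p,r] + [p,q]. For instance
  ∂bcd = cd − bd + bc,
  ∂abd = bd − ad + ab.
This gives a 6×4 integer matrix of rank 3; reducing to Smith normal form yields diagonal entries (1,1,1).

Now H_k = ker ∂_k / im ∂_{k+1}, so:

  H_0: rank C_0 − rank ∂_1 = 4 − 3 = 1, and the invariant factors of ∂_1 are all 1, so H_0 = Z.
  H_1: rank ker ∂_1 − rank ∂_2 = (6 − 3) − 3 = 0, and the invariant factors of ∂_2 are all 1, so H_1 = 0.
  H_2: rank ker ∂_2 − rank ∂_3 = (4 − 3) − 0 = 1, and there is no ∂_3, so H_2 = Z.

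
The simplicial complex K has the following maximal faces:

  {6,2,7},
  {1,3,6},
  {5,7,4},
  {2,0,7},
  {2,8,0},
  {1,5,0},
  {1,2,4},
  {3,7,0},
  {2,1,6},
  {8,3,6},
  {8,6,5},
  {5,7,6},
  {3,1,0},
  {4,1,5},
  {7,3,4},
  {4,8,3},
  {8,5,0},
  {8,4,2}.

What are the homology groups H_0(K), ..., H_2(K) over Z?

H_0 ≅ Z,  H_1 ≅ Z^2,  H_2 ≅ Z.

Take the total order 0 < 1 < 2 < 3 < 4 < 5 < 6 < 7 < 8 on the vertex set. Then K (dimension 2) consists of the simplices:

  0-simplices (9): [0], [1], [2], [3], [4], [5], [6], [7], [8]
  1-simplices (27): (27 of them)
  2-simplices (18): [0,1,3], [0,1,5], [0,2,7], [0,2,8], [0,3,7], [0,5,8], [1,2,4], [1,2,6], [1,3,6], [1,4,5], [2,4,8], [2,6,7], [3,4,7], [3,4,8], [3,6,8], [4,5,7], [5,6,7], [5,6,8]

giving chain groups C_0 ≅ Z^9, C_1 ≅ Z^27, C_2 ≅ Z^18.

The boundary map ∂_1: C_1 → C_0 maps an edge to its endpoints' difference, ∂[p,q] = q − p. For instance
  ∂[2,7] = [7] − [2].
The resulting 9×27 matrix has rank 8, and its Smith normal form has invariant factors (1,1,1,1,1,1,1,1).

Boundary ∂_2: C_2 → C_1 maps a triangle to the signed sum of its edges. For instance
  ∂[5,6,7] = [6,7] − [5,7] + [5,6],
  ∂[0,2,8] = [2,8] − [0,8] + [0,2].
The resulting 27×18 matrix has rank 17, and its Smith normal form has invariant factors (1,1,1,1,1,1,1,1,1,1,1,1,1,1,1,1,1).

Computing H_k = (kernel of ∂_k) / (image of ∂_{k+1}):

  H_0: rank C_0 − rank ∂_1 = 9 − 8 = 1, and the invariant factors of ∂_1 are all 1, so H_0 = Z.
  H_1: rank ker ∂_1 − rank ∂_2 = (27 − 8) − 17 = 2, and the invariant factors of ∂_2 are all 1, so H_1 = Z^2.
  H_2: rank ker ∂_2 − rank ∂_3 = (18 − 17) − 0 = 1, and there is no ∂_3, so H_2 = Z.

As a check, the Euler characteristic is 9 − 27 + 18 = 0, which agrees with 1 − 2 + 1 = 0.
(K is a triangulation of the torus T^2.)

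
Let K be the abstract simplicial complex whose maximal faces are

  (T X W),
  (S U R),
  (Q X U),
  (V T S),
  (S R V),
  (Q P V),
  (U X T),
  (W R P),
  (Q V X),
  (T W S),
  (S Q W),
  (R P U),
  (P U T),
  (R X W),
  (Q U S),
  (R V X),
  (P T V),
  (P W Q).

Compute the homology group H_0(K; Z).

We work with the vertex ordering P < Q < R < S < T < U < V < W < X. The simplices of K, each written with vertices in increasing order, are:

  0-simplices (9): P, Q, R, S, T, U, V, W, X
  1-simplices (27): PQ, PR, PT, PU, PV, PW, QS, QU, QV, QW, QX, RS, RU, RV, RW, RX, ST, SU, SV, SW, TU, TV, TW, TX, UX, VX, WX
  2-simplices (18): PQV, PQW, PRU, PRW, PTU, PTV, QSU, QSW, QUX, QVX, RSU, RSV, RVX, RWX, STV, STW, TUX, TWX

Hence C_0 ≅ Z^9, C_1 ≅ Z^27, C_2 ≅ Z^18.

The boundary map ∂_1: C_1 → C_0 is given by ∂[p,q] = [q] − [p].
This gives a 9×27 integer matrix of rank 8; reducing to Smith normal form yields diagonal entries (1,1,1,1,1,1,1,1).

The boundary map ∂_2: C_2 → C_1 sends each 2-simplex [p,q,r] to [q,r] − [p,r] + [p,q]. For instance
  ∂QSW = SW − QW + QS,
  ∂RWX = WX − RX + RW.
This gives a 27×18 integer matrix of rank 17; reducing to Smith normal form yields diagonal entries (1,1,1,1,1,1,1,1,1,1,1,1,1,1,1,1,1).

From H_k ≅ ker(∂_k) / im(∂_{k+1}) we obtain:

  H_0: rank C_0 − rank ∂_1 = 9 − 8 = 1, and the invariant factors of ∂_1 are all 1, so H_0 ≅ Z.

(K is a triangulation of the torus T^2.)

H_0 ≅ Z.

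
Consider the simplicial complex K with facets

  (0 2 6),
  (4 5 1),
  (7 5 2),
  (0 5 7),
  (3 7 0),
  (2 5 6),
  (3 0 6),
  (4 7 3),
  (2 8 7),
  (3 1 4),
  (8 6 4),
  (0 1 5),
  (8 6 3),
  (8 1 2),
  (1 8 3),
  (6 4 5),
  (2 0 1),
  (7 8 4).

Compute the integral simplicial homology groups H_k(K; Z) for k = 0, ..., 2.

H_0 ≅ Z,  H_1 ≅ Z ⊕ Z_2,  H_2 = 0.

Order the vertices as 0 < 1 < 2 < 3 < 4 < 5 < 6 < 7 < 8. Listing each simplex with vertices in this order, K has dimension 2 with simplices:

  0-simplices (9): [0], [1], [2], [3], [4], [5], [6], [7], [8]
  1-simplices (27): (27 of them)
  2-simplices (18): [0,1,2], [0,1,5], [0,2,6], [0,3,6], [0,3,7], [0,5,7], [1,2,8], [1,3,4], [1,3,8], [1,4,5], [2,5,6], [2,5,7], [2,7,8], [3,4,7], [3,6,8], [4,5,6], [4,6,8], [4,7,8]

so the chain groups are C_0 ≅ Z^9, C_1 ≅ Z^27, C_2 ≅ Z^18.

∂_1: C_1 → C_0 maps an edge to its endpoints' difference, ∂[p,q] = q − p. For instance
  ∂[5,6] = [6] − [5].
The resulting 9×27 matrix has rank 8, and its Smith normal form has invariant factors (1,1,1,1,1,1,1,1).

The boundary map ∂_2: C_2 → C_1 acts by ∂[p,q,r] = [q,r] − [p,r] + [p,q]. For instance
  ∂[2,7,8] = [7,8] − [2,8] + [2,7],
  ∂[1,4,5] = [4,5] − [1,5] + [1,4].
As a 27×18 matrix over Z this has rank 18, with invariant factors (1,1,1,1,1,1,1,1,1,1,1,1,1,1,1,1,1,2).

Reading off H_k = ker ∂_k / im ∂_{k+1}:

  H_0: rank C_0 − rank ∂_1 = 9 − 8 = 1, and the invariant factors of ∂_1 are all 1, so H_0 = Z.
  H_1: rank ker ∂_1 − rank ∂_2 = (27 − 8) − 18 = 1, and ∂_2 has invariant factor 2 > 1, so H_1 = Z ⊕ Z_2.
  H_2: rank ker ∂_2 − rank ∂_3 = (18 − 18) − 0 = 0, and there is no ∂_3, so H_2 = 0.

As a check, the Euler characteristic is 9 − 27 + 18 = 0, which agrees with 1 − 1 + 0 = 0.
(K is a triangulation of the Klein bottle.)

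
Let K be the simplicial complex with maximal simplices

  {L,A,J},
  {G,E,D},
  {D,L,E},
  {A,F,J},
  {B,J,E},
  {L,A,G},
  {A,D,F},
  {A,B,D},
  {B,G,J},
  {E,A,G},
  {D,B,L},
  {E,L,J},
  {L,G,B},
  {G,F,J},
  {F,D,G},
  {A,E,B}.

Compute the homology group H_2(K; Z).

K has 8 vertices, 24 edges, 16 triangles.
rank ∂_2 = 15, rank ∂_3 = 0 ⇒ b_2 = 16 − 15 − 0 = 1. So H_2 = Z.

H_2 = Z.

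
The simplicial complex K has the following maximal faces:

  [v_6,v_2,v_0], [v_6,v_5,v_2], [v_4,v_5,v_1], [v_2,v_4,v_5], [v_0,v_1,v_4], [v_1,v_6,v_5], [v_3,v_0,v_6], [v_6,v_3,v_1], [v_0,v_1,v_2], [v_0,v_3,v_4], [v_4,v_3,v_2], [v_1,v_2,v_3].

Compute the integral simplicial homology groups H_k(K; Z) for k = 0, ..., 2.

H_0 ≅ Z,  H_1 ≅ Z/2,  H_2 = 0.

We work with the vertex ordering v_0 < v_1 < v_2 < v_3 < v_4 < v_5 < v_6. The simplices of K, each written with vertices in increasing order, are:

  0-simplices (7): [v_0], [v_1], [v_2], [v_3], [v_4], [v_5], [v_6]
  1-simplices (18): (18 of them)
  2-simplices (12): (12 of them)

so the chain groups are C_0 ≅ Z^7, C_1 ≅ Z^18, C_2 ≅ Z^12.

The boundary map ∂_1: C_1 → C_0 sends each edge [p,q] (with p < q) to q − p. For instance
  ∂[v_0,v_2] = [v_2] − [v_0].
The 7×18 boundary matrix has rank 6 and Smith normal form diag(1,1,1,1,1,1).

∂_2: C_2 → C_1 maps a triangle to the signed sum of its edges. For instance
  ∂[v_0,v_3,v_4] = [v_3,v_4] − [v_0,v_4] + [v_0,v_3],
  ∂[v_1,v_2,v_3] = [v_2,v_3] − [v_1,v_3] + [v_1,v_2].
The resulting 18×12 matrix has rank 12, and its Smith normal form has invariant factors (1,1,1,1,1,1,1,1,1,1,1,2).

Reading off H_k = ker ∂_k / im ∂_{k+1}:

  H_0: rank C_0 − rank ∂_1 = 7 − 6 = 1, and the invariant factors of ∂_1 are all 1, so H_0 ≅ Z.
  H_1: rank ker ∂_1 − rank ∂_2 = (18 − 6) − 12 = 0, and ∂_2 has invariant factor 2 > 1, so H_1 ≅ Z/2.
  H_2: rank ker ∂_2 − rank ∂_3 = (12 − 12) − 0 = 0, and there is no ∂_3, so H_2 ≅ 0.

As a check, the Euler characteristic is 7 − 18 + 12 = 1, which agrees with 1 − 0 + 0 = 1.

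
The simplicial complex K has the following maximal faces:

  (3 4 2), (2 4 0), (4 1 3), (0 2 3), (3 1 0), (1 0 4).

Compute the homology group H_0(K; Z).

H_0 ≅ Z.

Fix the vertex order 0 < 1 < 2 < 3 < 4 and write every simplex with vertices in increasing order. Then dim K = 2 and the simplices of K are:

  0-simplices (5): [0], [1], [2], [3], [4]
  1-simplices (9): [0,1], [0,2], [0,3], [0,4], [1,3], [1,4], [2,3], [2,4], [3,4]
  2-simplices (6): [0,1,3], [0,1,4], [0,2,3], [0,2,4], [1,3,4], [2,3,4]

so the chain groups are C_0 ≅ Z^5, C_1 ≅ Z^9, C_2 ≅ Z^6.

The boundary map ∂_1: C_1 → C_0 sends each edge [p,q] (with p < q) to q − p. For instance
  ∂[3,4] = [4] − [3].
The 5×9 boundary matrix has rank 4 and Smith normal form diag(1,1,1,1).

∂_2: C_2 → C_1 sends each 2-simplex [p,q,r] to [q,r] − [p,r] + [p,q]. For instance
  ∂[0,2,4] = [2,4] − [0,4] + [0,2],
  ∂[0,1,3] = [1,3] − [0,3] + [0,1].
The 9×6 boundary matrix has rank 5 and Smith normal form diag(1,1,1,1,1).

Now H_k = ker ∂_k / im ∂_{k+1}, so:

  H_0: rank C_0 − rank ∂_1 = 5 − 4 = 1, and the invariant factors of ∂_1 are all 1, so H_0 = Z.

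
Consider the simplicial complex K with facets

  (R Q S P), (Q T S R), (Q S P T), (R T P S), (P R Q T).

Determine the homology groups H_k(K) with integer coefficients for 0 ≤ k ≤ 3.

We work with the vertex ordering P < Q < R < S < T. The simplices of K, each written with vertices in increasing order, are:

  0-simplices (5): P, Q, R, S, T
  1-simplices (10): PQ, PR, PS, PT, QR, QS, QT, RS, RT, ST
  2-simplices (10): PQR, PQS, PQT, PRS, PRT, PST, QRS, QRT, QST, RST
  3-simplices (5): PQRS, PQRT, PQST, PRST, QRST

Hence C_0 ≅ Z^5, C_1 ≅ Z^10, C_2 ≅ Z^10, C_3 ≅ Z^5.

Boundary ∂_1: C_1 → C_0 maps an edge to its endpoints' difference, ∂[p,q] = q − p.
As a 5×10 matrix over Z this has rank 4, with invariant factors (1,1,1,1).

∂_2: C_2 → C_1 maps a triangle to the signed sum of its edges. For instance
  ∂PQR = QR − PR + PQ,
  ∂PRS = RS − PS + PR.
As a 10×10 matrix over Z this has rank 6, with invariant factors (1,1,1,1,1,1).

∂_3: C_3 → C_2 sends each 3-simplex σ to the alternating sum Σ_i (−1)^i (σ with its i-th vertex removed). For instance
  ∂PQRS = QRS − PRS + PQS − PQR,
  ∂PQST = QST − PST + PQT − PQS.
This gives a 10×5 integer matrix of rank 4; reducing to Smith normal form yields diagonal entries (1,1,1,1).

Reading off H_k = ker ∂_k / im ∂_{k+1}:

  H_0: rank C_0 − rank ∂_1 = 5 − 4 = 1, and the invariant factors of ∂_1 are all 1, so H_0 = Z.
  H_1: rank ker ∂_1 − rank ∂_2 = (10 − 4) − 6 = 0, and the invariant factors of ∂_2 are all 1, so H_1 = 0.
  H_2: rank ker ∂_2 − rank ∂_3 = (10 − 6) − 4 = 0, and the invariant factors of ∂_3 are all 1, so H_2 = 0.
  H_3: rank ker ∂_3 − rank ∂_4 = (5 − 4) − 0 = 1, and there is no ∂_4, so H_3 = Z.

(K is a triangulation of the 3-sphere S^3.)

H_0 ≅ Z,  H_1 = 0,  H_2 = 0,  H_3 ≅ Z.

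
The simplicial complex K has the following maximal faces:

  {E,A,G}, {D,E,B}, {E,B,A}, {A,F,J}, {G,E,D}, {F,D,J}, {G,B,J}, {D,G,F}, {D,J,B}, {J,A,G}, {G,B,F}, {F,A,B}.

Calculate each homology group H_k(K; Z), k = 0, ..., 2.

H_0 = Z,  H_1 = Z_2,  H_2 = 0.

Fix the vertex order A < B < D < E < F < G < J and write every simplex with vertices in increasing order. Then dim K = 2 and the simplices of K are:

  0-simplices (7): A, B, D, E, F, G, J
  1-simplices (18): AB, AE, AF, AG, AJ, BD, BE, BF, BG, BJ, DE, DF, DG, DJ, EG, FG, FJ, GJ
  2-simplices (12): ABE, ABF, AEG, AFJ, AGJ, BDE, BDJ, BFG, BGJ, DEG, DFG, DFJ

giving chain groups C_0 ≅ Z^7, C_1 ≅ Z^18, C_2 ≅ Z^12.

∂_1: C_1 → C_0 maps an edge to its endpoints' difference, ∂[p,q] = q − p. For instance
  ∂BG = G − B.
This gives a 7×18 integer matrix of rank 6; reducing to Smith normal form yields diagonal entries (1,1,1,1,1,1).

Boundary ∂_2: C_2 → C_1 maps a triangle to the signed sum of its edges. For instance
  ∂DFG = FG − DG + DF,
  ∂AEG = EG − AG + AE.
This gives a 18×12 integer matrix of rank 12; reducing to Smith normal form yields diagonal entries (1,1,1,1,1,1,1,1,1,1,1,2).

From H_k ≅ ker(∂_k) / im(∂_{k+1}) we obtain:

  H_0: rank C_0 − rank ∂_1 = 7 − 6 = 1, and the invariant factors of ∂_1 are all 1, so H_0 = Z.
  H_1: rank ker ∂_1 − rank ∂_2 = (18 − 6) − 12 = 0, and ∂_2 has invariant factor 2 > 1, so H_1 = Z_2.
  H_2: rank ker ∂_2 − rank ∂_3 = (12 − 12) − 0 = 0, and there is no ∂_3, so H_2 = 0.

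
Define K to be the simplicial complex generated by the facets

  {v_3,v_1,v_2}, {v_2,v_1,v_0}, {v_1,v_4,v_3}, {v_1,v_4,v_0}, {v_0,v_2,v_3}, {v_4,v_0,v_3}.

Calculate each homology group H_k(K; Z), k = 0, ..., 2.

H_0 = Z,  H_1 = 0,  H_2 = Z.

Take the total order v_0 < v_1 < v_2 < v_3 < v_4 on the vertex set. Then K (dimension 2) consists of the simplices:

  0-simplices (5): [v_0], [v_1], [v_2], [v_3], [v_4]
  1-simplices (9): [v_0,v_1], [v_0,v_2], [v_0,v_3], [v_0,v_4], [v_1,v_2], [v_1,v_3], [v_1,v_4], [v_2,v_3], [v_3,v_4]
  2-simplices (6): [v_0,v_1,v_2], [v_0,v_1,v_4], [v_0,v_2,v_3], [v_0,v_3,v_4], [v_1,v_2,v_3], [v_1,v_3,v_4]

giving chain groups C_0 ≅ Z^5, C_1 ≅ Z^9, C_2 ≅ Z^6.

∂_1: C_1 → C_0 maps an edge to its endpoints' difference, ∂[p,q] = q − p. For instance
  ∂[v_2,v_3] = [v_3] − [v_2].
As a 5×9 matrix over Z this has rank 4, with invariant factors (1,1,1,1).

Boundary ∂_2: C_2 → C_1 sends each 2-simplex [p,q,r] to [q,r] − [p,r] + [p,q]. For instance
  ∂[v_0,v_2,v_3] = [v_2,v_3] − [v_0,v_3] + [v_0,v_2],
  ∂[v_0,v_1,v_4] = [v_1,v_4] − [v_0,v_4] + [v_0,v_1].
This gives a 9×6 integer matrix of rank 5; reducing to Smith normal form yields diagonal entries (1,1,1,1,1).

Reading off H_k = ker ∂_k / im ∂_{k+1}:

  H_0: rank C_0 − rank ∂_1 = 5 − 4 = 1, and the invariant factors of ∂_1 are all 1, so H_0 = Z.
  H_1: rank ker ∂_1 − rank ∂_2 = (9 − 4) − 5 = 0, and the invariant factors of ∂_2 are all 1, so H_1 = 0.
  H_2: rank ker ∂_2 − rank ∂_3 = (6 − 5) − 0 = 1, and there is no ∂_3, so H_2 = Z.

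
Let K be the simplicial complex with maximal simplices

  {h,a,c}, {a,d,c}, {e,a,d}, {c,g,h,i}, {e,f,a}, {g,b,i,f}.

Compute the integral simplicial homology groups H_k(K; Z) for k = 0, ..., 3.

H_0 ≅ Z,  H_1 ≅ Z,  H_2 = 0,  H_3 = 0.

K has 9 vertices, 19 edges, 12 triangles, 2 3-simplices.
rank ∂_0 = 0, rank ∂_1 = 8 ⇒ b_0 = 9 − 0 − 8 = 1; all invariant factors of ∂_1 are 1 so no torsion. So H_0 ≅ Z.
rank ∂_1 = 8, rank ∂_2 = 10 ⇒ b_1 = 19 − 8 − 10 = 1; all invariant factors of ∂_2 are 1 so no torsion. So H_1 ≅ Z.
rank ∂_2 = 10, rank ∂_3 = 2 ⇒ b_2 = 12 − 10 − 2 = 0; all invariant factors of ∂_3 are 1 so no torsion. So H_2 ≅ 0.
rank ∂_3 = 2, rank ∂_4 = 0 ⇒ b_3 = 2 − 2 − 0 = 0. So H_3 ≅ 0.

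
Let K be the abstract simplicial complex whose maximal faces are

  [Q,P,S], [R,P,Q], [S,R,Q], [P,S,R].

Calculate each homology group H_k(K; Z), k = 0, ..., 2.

Order the vertices as P < Q < R < S. Listing each simplex with vertices in this order, K has dimension 2 with simplices:

  0-simplices (4): P, Q, R, S
  1-simplices (6): PQ, PR, PS, QR, QS, RS
  2-simplices (4): PQR, PQS, PRS, QRS

Hence C_0 ≅ Z^4, C_1 ≅ Z^6, C_2 ≅ Z^4.

Boundary ∂_1: C_1 → C_0 is given by ∂[p,q] = [q] − [p]. For instance
  ∂RS = S − R.
The resulting 4×6 matrix has rank 3, and its Smith normal form has invariant factors (1,1,1).

Boundary ∂_2: C_2 → C_1 maps a triangle to the signed sum of its edges. For instance
  ∂PQR = QR − PR + PQ,
  ∂PQS = QS − PS + PQ.
The resulting 6×4 matrix has rank 3, and its Smith normal form has invariant factors (1,1,1).

Computing H_k = (kernel of ∂_k) / (image of ∂_{k+1}):

  H_0: rank C_0 − rank ∂_1 = 4 − 3 = 1, and the invariant factors of ∂_1 are all 1, so H_0 = Z.
  H_1: rank ker ∂_1 − rank ∂_2 = (6 − 3) − 3 = 0, and the invariant factors of ∂_2 are all 1, so H_1 = 0.
  H_2: rank ker ∂_2 − rank ∂_3 = (4 − 3) − 0 = 1, and there is no ∂_3, so H_2 = Z.

As a check, the Euler characteristic is 4 − 6 + 4 = 2, which agrees with 1 − 0 + 1 = 2.

H_0 ≅ Z,  H_1 = 0,  H_2 ≅ Z.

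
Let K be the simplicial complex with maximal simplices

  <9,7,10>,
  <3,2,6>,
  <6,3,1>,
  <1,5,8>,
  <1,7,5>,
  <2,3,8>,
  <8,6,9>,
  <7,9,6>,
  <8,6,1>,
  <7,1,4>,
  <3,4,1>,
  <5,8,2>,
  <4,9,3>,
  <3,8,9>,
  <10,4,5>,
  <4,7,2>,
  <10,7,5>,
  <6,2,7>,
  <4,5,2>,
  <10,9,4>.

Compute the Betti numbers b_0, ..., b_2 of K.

b_0 = 1, b_1 = 1, b_2 = 0.

Order the vertices as 1 < 2 < 3 < 4 < 5 < 6 < 7 < 8 < 9 < 10. Listing each simplex with vertices in this order, K has dimension 2 with simplices:

  0-simplices (10): [1], [2], [3], [4], [5], [6], [7], [8], [9], [10]
  1-simplices (30): (30 of them)
  2-simplices (20): (20 of them)

Hence C_0 ≅ Z^10, C_1 ≅ Z^30, C_2 ≅ Z^20.

Boundary ∂_1: C_1 → C_0 sends each edge [p,q] (with p < q) to q − p.
As a 10×30 matrix over Z this has rank 9, with invariant factors (1,1,1,1,1,1,1,1,1).

Boundary ∂_2: C_2 → C_1 acts by ∂[p,q,r] = [q,r] − [p,r] + [p,q]. For instance
  ∂[2,4,5] = [4,5] − [2,5] + [2,4],
  ∂[3,8,9] = [8,9] − [3,9] + [3,8].
This gives a 30×20 integer matrix of rank 20; reducing to Smith normal form yields diagonal entries (1,1,1,1,1,1,1,1,1,1,1,1,1,1,1,1,1,1,1,2).

Now H_k = ker ∂_k / im ∂_{k+1}, so:

  H_0: rank C_0 − rank ∂_1 = 10 − 9 = 1, and the invariant factors of ∂_1 are all 1, so H_0 = Z.
  H_1: rank ker ∂_1 − rank ∂_2 = (30 − 9) − 20 = 1, and ∂_2 has invariant factor 2 > 1, so H_1 = Z ⊕ Z/2Z.
  H_2: rank ker ∂_2 − rank ∂_3 = (20 − 20) − 0 = 0, and there is no ∂_3, so H_2 = 0.

(K is a triangulation of the Klein bottle.)

Hence the Betti numbers are b_0 = 1, b_1 = 1, b_2 = 0.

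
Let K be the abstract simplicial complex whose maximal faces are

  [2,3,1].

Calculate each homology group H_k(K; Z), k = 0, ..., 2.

H_0 ≅ Z,  H_1 = 0,  H_2 = 0.

We work with the vertex ordering 1 < 2 < 3. The simplices of K, each written with vertices in increasing order, are:

  0-simplices (3): [1], [2], [3]
  1-simplices (3): [1,2], [1,3], [2,3]
  2-simplices (1): [1,2,3]

giving chain groups C_0 ≅ Z^3, C_1 ≅ Z^3, C_2 ≅ Z^1.

The boundary map ∂_1: C_1 → C_0 maps an edge to its endpoints' difference, ∂[p,q] = q − p.
As a 3×3 matrix over Z this has rank 2, with invariant factors (1,1).

∂_2: C_2 → C_1 sends each 2-simplex [p,q,r] to [q,r] − [p,r] + [p,q]. For instance
  ∂[1,2,3] = [2,3] − [1,3] + [1,2].
The 3×1 boundary matrix has rank 1 and Smith normal form diag(1).

Now H_k = ker ∂_k / im ∂_{k+1}, so:

  H_0: rank C_0 − rank ∂_1 = 3 − 2 = 1, and the invariant factors of ∂_1 are all 1, so H_0 ≅ Z.
  H_1: rank ker ∂_1 − rank ∂_2 = (3 − 2) − 1 = 0, and the invariant factors of ∂_2 are all 1, so H_1 ≅ 0.
  H_2: rank ker ∂_2 − rank ∂_3 = (1 − 1) − 0 = 0, and there is no ∂_3, so H_2 ≅ 0.

As a check, the Euler characteristic is 3 − 3 + 1 = 1, which agrees with 1 − 0 + 0 = 1.
(K is a triangulation of the 2-simplex.)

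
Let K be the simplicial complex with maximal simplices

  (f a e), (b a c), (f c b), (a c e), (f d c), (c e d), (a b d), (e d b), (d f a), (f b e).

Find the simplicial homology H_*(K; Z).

Take the total order a < b < c < d < e < f on the vertex set. Then K (dimension 2) consists of the simplices:

  0-simplices (6): a, b, c, d, e, f
  1-simplices (15): ab, ac, ad, ae, af, bc, bd, be, bf, cd, ce, cf, de, df, ef
  2-simplices (10): abc, abd, ace, adf, aef, bcf, bde, bef, cde, cdf

giving chain groups C_0 ≅ Z^6, C_1 ≅ Z^15, C_2 ≅ Z^10.

Boundary ∂_1: C_1 → C_0 sends each edge [p,q] (with p < q) to q − p.
As a 6×15 matrix over Z this has rank 5, with invariant factors (1,1,1,1,1).

The boundary map ∂_2: C_2 → C_1 maps a triangle to the signed sum of its edges. For instance
  ∂bde = de − be + bd,
  ∂cde = de − ce + cd.
This gives a 15×10 integer matrix of rank 10; reducing to Smith normal form yields diagonal entries (1,1,1,1,1,1,1,1,1,2).

Computing H_k = (kernel of ∂_k) / (image of ∂_{k+1}):

  H_0: rank C_0 − rank ∂_1 = 6 − 5 = 1, and the invariant factors of ∂_1 are all 1, so H_0 = Z.
  H_1: rank ker ∂_1 − rank ∂_2 = (15 − 5) − 10 = 0, and ∂_2 has invariant factor 2 > 1, so H_1 = Z/2.
  H_2: rank ker ∂_2 − rank ∂_3 = (10 − 10) − 0 = 0, and there is no ∂_3, so H_2 = 0.

(K is a triangulation of the real projective plane RP^2.)

H_0 ≅ Z,  H_1 ≅ Z/2,  H_2 = 0.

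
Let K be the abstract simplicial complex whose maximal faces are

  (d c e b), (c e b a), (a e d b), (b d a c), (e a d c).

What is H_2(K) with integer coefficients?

We work with the vertex ordering a < b < c < d < e. The simplices of K, each written with vertices in increasing order, are:

  0-simplices (5): a, b, c, d, e
  1-simplices (10): ab, ac, ad, ae, bc, bd, be, cd, ce, de
  2-simplices (10): abc, abd, abe, acd, ace, ade, bcd, bce, bde, cde
  3-simplices (5): abcd, abce, abde, acde, bcde

so the chain groups are C_0 ≅ Z^5, C_1 ≅ Z^10, C_2 ≅ Z^10, C_3 ≅ Z^5.

∂_1: C_1 → C_0 is given by ∂[p,q] = [q] − [p]. For instance
  ∂ae = e − a.
The 5×10 boundary matrix has rank 4 and Smith normal form diag(1,1,1,1).

∂_2: C_2 → C_1 sends each 2-simplex [p,q,r] to [q,r] − [p,r] + [p,q]. For instance
  ∂cde = de − ce + cd,
  ∂abe = be − ae + ab.
As a 10×10 matrix over Z this has rank 6, with invariant factors (1,1,1,1,1,1).

The boundary map ∂_3: C_3 → C_2 sends each 3-simplex σ to the alternating sum Σ_i (−1)^i (σ with its i-th vertex removed). For instance
  ∂abce = bce − ace + abe − abc,
  ∂acde = cde − ade + ace − acd.
As a 10×5 matrix over Z this has rank 4, with invariant factors (1,1,1,1).

From H_k ≅ ker(∂_k) / im(∂_{k+1}) we obtain:

  H_2: rank ker ∂_2 − rank ∂_3 = (10 − 6) − 4 = 0, and the invariant factors of ∂_3 are all 1, so H_2 = 0.

(K is a triangulation of the 3-sphere S^3.)

H_2 = 0.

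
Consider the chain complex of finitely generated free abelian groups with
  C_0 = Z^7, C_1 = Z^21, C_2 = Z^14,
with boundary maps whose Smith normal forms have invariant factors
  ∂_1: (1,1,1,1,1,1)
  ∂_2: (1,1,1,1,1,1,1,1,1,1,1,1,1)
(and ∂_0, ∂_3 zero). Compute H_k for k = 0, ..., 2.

H_0 = Z,  H_1 = Z^2,  H_2 = Z.

H_0: b_0 = 7 − 0 − 6 = 1; torsion from ∂_1 factors > 1: none. So H_0 = Z.
H_1: b_1 = 21 − 6 − 13 = 2; torsion from ∂_2 factors > 1: none. So H_1 = Z^2.
H_2: b_2 = 14 − 13 − 0 = 1; torsion from ∂_3 factors > 1: none. So H_2 = Z.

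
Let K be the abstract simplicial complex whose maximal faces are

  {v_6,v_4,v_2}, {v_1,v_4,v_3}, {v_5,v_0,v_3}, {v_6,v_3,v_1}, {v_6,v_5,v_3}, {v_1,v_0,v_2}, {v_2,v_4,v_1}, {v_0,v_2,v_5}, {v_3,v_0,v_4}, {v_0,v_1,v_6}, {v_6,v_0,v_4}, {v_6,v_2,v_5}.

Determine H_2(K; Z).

H_2 = 0.

Order the vertices as v_0 < v_1 < v_2 < v_3 < v_4 < v_5 < v_6. Listing each simplex with vertices in this order, K has dimension 2 with simplices:

  0-simplices (7): [v_0], [v_1], [v_2], [v_3], [v_4], [v_5], [v_6]
  1-simplices (18): (18 of them)
  2-simplices (12): (12 of them)

Hence C_0 ≅ Z^7, C_1 ≅ Z^18, C_2 ≅ Z^12.

Boundary ∂_1: C_1 → C_0 is given by ∂[p,q] = [q] − [p]. For instance
  ∂[v_0,v_1] = [v_1] − [v_0].
The 7×18 boundary matrix has rank 6 and Smith normal form diag(1,1,1,1,1,1).

Boundary ∂_2: C_2 → C_1 sends each 2-simplex [p,q,r] to [q,r] − [p,r] + [p,q]. For instance
  ∂[v_0,v_3,v_5] = [v_3,v_5] − [v_0,v_5] + [v_0,v_3],
  ∂[v_2,v_4,v_6] = [v_4,v_6] − [v_2,v_6] + [v_2,v_4].
The 18×12 boundary matrix has rank 12 and Smith normal form diag(1,1,1,1,1,1,1,1,1,1,1,2).

From H_k ≅ ker(∂_k) / im(∂_{k+1}) we obtain:

  H_2: rank ker ∂_2 − rank ∂_3 = (12 − 12) − 0 = 0, and there is no ∂_3, so H_2 = 0.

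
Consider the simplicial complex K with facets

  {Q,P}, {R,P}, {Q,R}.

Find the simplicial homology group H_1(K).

H_1 = Z.

We work with the vertex ordering P < Q < R. The simplices of K, each written with vertices in increasing order, are:

  0-simplices (3): P, Q, R
  1-simplices (3): PQ, PR, QR

Hence C_0 ≅ Z^3, C_1 ≅ Z^3.

Boundary ∂_1: C_1 → C_0 maps an edge to its endpoints' difference, ∂[p,q] = q − p. For instance
  ∂QR = R − Q.
The 3×3 boundary matrix has rank 2 and Smith normal form diag(1,1).

Now H_k = ker ∂_k / im ∂_{k+1}, so:

  H_1: rank ker ∂_1 − rank ∂_2 = (3 − 2) − 0 = 1, and there is no ∂_2, so H_1 = Z.

(K is a triangulation of the circle S^1.)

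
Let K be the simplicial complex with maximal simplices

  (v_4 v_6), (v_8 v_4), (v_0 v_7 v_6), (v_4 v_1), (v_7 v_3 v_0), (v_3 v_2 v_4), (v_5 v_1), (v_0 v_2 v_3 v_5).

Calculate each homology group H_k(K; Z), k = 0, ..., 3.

We work with the vertex ordering v_0 < v_1 < v_2 < v_3 < v_4 < v_5 < v_6 < v_7 < v_8. The simplices of K, each written with vertices in increasing order, are:

  0-simplices (9): [v_0], [v_1], [v_2], [v_3], [v_4], [v_5], [v_6], [v_7], [v_8]
  1-simplices (16): (16 of them)
  2-simplices (7): [v_0,v_2,v_3], [v_0,v_2,v_5], [v_0,v_3,v_5], [v_0,v_3,v_7], [v_0,v_6,v_7], [v_2,v_3,v_4], [v_2,v_3,v_5]
  3-simplices (1): [v_0,v_2,v_3,v_5]

so the chain groups are C_0 ≅ Z^9, C_1 ≅ Z^16, C_2 ≅ Z^7, C_3 ≅ Z^1.

The boundary map ∂_1: C_1 → C_0 sends each edge [p,q] (with p < q) to q − p.
This gives a 9×16 integer matrix of rank 8; reducing to Smith normal form yields diagonal entries (1,1,1,1,1,1,1,1).

Boundary ∂_2: C_2 → C_1 maps a triangle to the signed sum of its edges. For instance
  ∂[v_0,v_3,v_7] = [v_3,v_7] − [v_0,v_7] + [v_0,v_3],
  ∂[v_2,v_3,v_4] = [v_3,v_4] − [v_2,v_4] + [v_2,v_3].
This gives a 16×7 integer matrix of rank 6; reducing to Smith normal form yields diagonal entries (1,1,1,1,1,1).

Boundary ∂_3: C_3 → C_2 sends each 3-simplex σ to the alternating sum Σ_i (−1)^i (σ with its i-th vertex removed). For instance
  ∂[v_0,v_2,v_3,v_5] = [v_2,v_3,v_5] − [v_0,v_3,v_5] + [v_0,v_2,v_5] − [v_0,v_2,v_3].
This gives a 7×1 integer matrix of rank 1; reducing to Smith normal form yields diagonal entries (1).

Now H_k = ker ∂_k / im ∂_{k+1}, so:

  H_0: rank C_0 − rank ∂_1 = 9 − 8 = 1, and the invariant factors of ∂_1 are all 1, so H_0 ≅ Z.
  H_1: rank ker ∂_1 − rank ∂_2 = (16 − 8) − 6 = 2, and the invariant factors of ∂_2 are all 1, so H_1 ≅ Z^2.
  H_2: rank ker ∂_2 − rank ∂_3 = (7 − 6) − 1 = 0, and the invariant factors of ∂_3 are all 1, so H_2 ≅ 0.
  H_3: rank ker ∂_3 − rank ∂_4 = (1 − 1) − 0 = 0, and there is no ∂_4, so H_3 ≅ 0.

As a check, the Euler characteristic is 9 − 16 + 7 − 1 = -1, which agrees with 1 − 2 + 0 − 0 = -1.

H_0 ≅ Z,  H_1 ≅ Z^2,  H_2 = 0,  H_3 = 0.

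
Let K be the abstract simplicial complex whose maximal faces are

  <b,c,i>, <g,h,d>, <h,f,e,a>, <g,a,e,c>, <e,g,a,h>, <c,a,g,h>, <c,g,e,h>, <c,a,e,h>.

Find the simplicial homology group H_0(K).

H_0 = Z.

Take the total order a < b < c < d < e < f < g < h < i on the vertex set. Then K (dimension 3) consists of the simplices:

  0-simplices (9): a, b, c, d, e, f, g, h, i
  1-simplices (18): ac, ae, af, ag, ah, bc, bi, ce, cg, ch, ci, dg, dh, ef, eg, eh, fh, gh
  2-simplices (15): ace, acg, ach, aef, aeg, aeh, afh, agh, bci, ceg, ceh, cgh, dgh, efh, egh
  3-simplices (6): aceg, aceh, acgh, aefh, aegh, cegh

Hence C_0 ≅ Z^9, C_1 ≅ Z^18, C_2 ≅ Z^15, C_3 ≅ Z^6.

Boundary ∂_1: C_1 → C_0 is given by ∂[p,q] = [q] − [p]. For instance
  ∂fh = h − f.
The 9×18 boundary matrix has rank 8 and Smith normal form diag(1,1,1,1,1,1,1,1).

The boundary map ∂_2: C_2 → C_1 sends each 2-simplex [p,q,r] to [q,r] − [p,r] + [p,q]. For instance
  ∂agh = gh − ah + ag,
  ∂bci = ci − bi + bc.
This gives a 18×15 integer matrix of rank 10; reducing to Smith normal form yields diagonal entries (1,1,1,1,1,1,1,1,1,1).

∂_3: C_3 → C_2 sends each 3-simplex σ to the alternating sum Σ_i (−1)^i (σ with its i-th vertex removed). For instance
  ∂aceg = ceg − aeg + acg − ace,
  ∂acgh = cgh − agh + ach − acg.
As a 15×6 matrix over Z this has rank 5, with invariant factors (1,1,1,1,1).

Now H_k = ker ∂_k / im ∂_{k+1}, so:

  H_0: rank C_0 − rank ∂_1 = 9 − 8 = 1, and the invariant factors of ∂_1 are all 1, so H_0 ≅ Z.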